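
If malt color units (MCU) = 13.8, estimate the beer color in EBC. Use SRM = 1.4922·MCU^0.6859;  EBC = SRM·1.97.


SRM = 1.4922·13.8^0.6859 = 9.0296
EBC = 9.0296·1.97

17.7884 EBC


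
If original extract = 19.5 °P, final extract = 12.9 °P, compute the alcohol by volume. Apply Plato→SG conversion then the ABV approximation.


SG = 259/(259 − P);  ABV = (OG − FG)·131.25
OG = 259/(259 − 19.5) = 1.0814
FG = 259/(259 − 12.9) = 1.0524
ABV = (1.0814 − 1.0524)·131.25

3.8065 % ABV


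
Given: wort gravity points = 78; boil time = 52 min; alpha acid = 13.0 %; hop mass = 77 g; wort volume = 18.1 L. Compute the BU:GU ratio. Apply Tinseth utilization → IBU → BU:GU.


U = 1.65·0.000125^(GP/1000)·(1−e^(−0.04t))/4.15;  IBU = (α/100)·m·U·1000/V;  BU:GU = IBU/GP
U = 1.65·0.000125^(78/1000)·(1−e^(−0.04·52))/4.15 = 0.1726
IBU = (13.0/100)·77·0.1726·1000/18.1 = 95.4538
BU:GU = 95.4538/78

1.2238


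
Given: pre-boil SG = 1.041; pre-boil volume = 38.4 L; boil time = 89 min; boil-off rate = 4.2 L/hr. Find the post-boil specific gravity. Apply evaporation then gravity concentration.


V_post = V_pre − rate·(t/60);  SG_post = 1 + (SG_pre−1)·V_pre/V_post
V_post = 38.4 − 4.2·(89/60) = 32.1700
SG_post = 1 + (1.041 − 1)·38.4/32.1700

1.0489


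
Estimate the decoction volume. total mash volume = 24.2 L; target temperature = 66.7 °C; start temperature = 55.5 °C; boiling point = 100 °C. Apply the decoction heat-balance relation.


V_dec = V_total·(T_target − T_start)/(T_boil − T_start)
V_dec = 24.2·(66.7 − 55.5)/(100 − 55.5)

6.0908 L


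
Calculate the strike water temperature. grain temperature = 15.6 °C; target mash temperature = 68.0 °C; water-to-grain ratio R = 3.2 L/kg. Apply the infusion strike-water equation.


T_strike = (0.41/R)·(T_mash − T_grain) + T_mash
T_strike = (0.41/3.2)·(68.0 − 15.6) + 68.0

74.7138 °C


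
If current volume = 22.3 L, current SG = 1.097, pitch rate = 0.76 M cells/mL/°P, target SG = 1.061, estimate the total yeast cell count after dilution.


V_w = V·((SG_c−1)/(SG_t−1)−1);  °P = 259 − 259/SG_t;  cells = rate·(V+V_w)·°P
V_w = 22.3·((1.097−1)/(1.061−1)−1) = 13.1607
V_final = 22.3 + 13.1607 = 35.4607
°P = 259 − 259/1.061 = 14.8907
cells = 0.76·35.4607·14.8907

401.3050 billion cells


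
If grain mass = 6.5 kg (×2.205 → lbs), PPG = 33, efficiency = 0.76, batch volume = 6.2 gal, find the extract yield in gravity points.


points = lbs × PPG × eff / vol
lbs = 6.5 × 2.205 = 14.3325
points = 14.3325 × 33 × 0.76 / 6.2

57.9773 points


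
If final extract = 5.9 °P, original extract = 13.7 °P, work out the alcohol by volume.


SG = 259/(259 − P);  ABV = (OG − FG)·131.25
OG = 259/(259 − 13.7) = 1.0558
FG = 259/(259 − 5.9) = 1.0233
ABV = (1.0558 − 1.0233)·131.25

4.2707 % ABV


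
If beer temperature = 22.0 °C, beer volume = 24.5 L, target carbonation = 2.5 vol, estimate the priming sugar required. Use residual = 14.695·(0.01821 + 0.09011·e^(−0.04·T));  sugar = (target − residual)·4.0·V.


residual = 14.695·(0.01821 + 0.09011·e^(−0.04·22.0)) = 0.8168
sugar = (2.5 − 0.8168)·4.0·24.5

164.9499 g


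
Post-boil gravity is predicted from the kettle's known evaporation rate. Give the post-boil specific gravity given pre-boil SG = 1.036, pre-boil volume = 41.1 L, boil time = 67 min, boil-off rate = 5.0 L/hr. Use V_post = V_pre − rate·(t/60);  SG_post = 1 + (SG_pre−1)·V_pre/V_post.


V_post = 41.1 − 5.0·(67/60) = 35.5167
SG_post = 1 + (1.036 − 1)·41.1/35.5167

1.0417


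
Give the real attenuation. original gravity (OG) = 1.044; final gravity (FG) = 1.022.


AA = (OG−FG)/(OG−1)·100;  RA = AA·0.8192
AA = (1.044 − 1.022)/(1.044 − 1)·100 = 50.0000
RA = 50.0000·0.8192

40.9600 %


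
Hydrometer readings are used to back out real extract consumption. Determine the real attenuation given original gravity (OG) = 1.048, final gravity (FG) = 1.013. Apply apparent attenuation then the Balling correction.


AA = (OG−FG)/(OG−1)·100;  RA = AA·0.8192
AA = (1.048 − 1.013)/(1.048 − 1)·100 = 72.9167
RA = 72.9167·0.8192

59.7333 %


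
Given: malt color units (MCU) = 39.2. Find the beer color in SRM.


SRM = 1.4922 · MCU^0.6859
SRM = 1.4922 · 39.2^0.6859

18.4783 SRM


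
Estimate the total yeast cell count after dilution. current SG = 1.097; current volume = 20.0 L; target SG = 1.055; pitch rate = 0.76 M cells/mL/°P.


V_w = V·((SG_c−1)/(SG_t−1)−1);  °P = 259 − 259/SG_t;  cells = rate·(V+V_w)·°P
V_w = 20.0·((1.097−1)/(1.055−1)−1) = 15.2727
V_final = 20.0 + 15.2727 = 35.2727
°P = 259 − 259/1.055 = 13.5024
cells = 0.76·35.2727·13.5024

361.9617 billion cells


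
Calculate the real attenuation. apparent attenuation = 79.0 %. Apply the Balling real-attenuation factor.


RA = AA · 0.8192
RA = 79.0 · 0.8192

64.7168 %


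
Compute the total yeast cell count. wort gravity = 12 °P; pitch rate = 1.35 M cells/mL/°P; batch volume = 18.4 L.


cells (billions) = rate · V_L · °P
cells = 1.35 · 18.4 · 12

298.0800 billion cells


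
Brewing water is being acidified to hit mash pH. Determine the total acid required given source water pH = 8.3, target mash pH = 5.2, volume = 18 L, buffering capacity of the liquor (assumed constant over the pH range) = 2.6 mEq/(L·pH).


acid = buffering capacity · (pH_source − pH_target) · V
acid = 2.6 · (8.3 − 5.2) · 18

145.0800 mEq


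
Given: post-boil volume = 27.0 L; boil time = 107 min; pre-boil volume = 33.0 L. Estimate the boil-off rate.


rate = (V_pre − V_post) / (t_min/60)
rate = (33.0 − 27.0) / (107/60)

3.3645 L/hr


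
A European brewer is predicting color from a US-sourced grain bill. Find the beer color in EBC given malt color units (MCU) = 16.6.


SRM = 1.4922·MCU^0.6859;  EBC = SRM·1.97
SRM = 1.4922·16.6^0.6859 = 10.2494
EBC = 10.2494·1.97

20.1914 EBC


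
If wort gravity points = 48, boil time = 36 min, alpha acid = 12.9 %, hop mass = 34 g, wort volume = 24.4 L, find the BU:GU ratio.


U = 1.65·0.000125^(GP/1000)·(1−e^(−0.04t))/4.15;  IBU = (α/100)·m·U·1000/V;  BU:GU = IBU/GP
U = 1.65·0.000125^(48/1000)·(1−e^(−0.04·36))/4.15 = 0.1971
IBU = (12.9/100)·34·0.1971·1000/24.4 = 35.4268
BU:GU = 35.4268/48

0.7381


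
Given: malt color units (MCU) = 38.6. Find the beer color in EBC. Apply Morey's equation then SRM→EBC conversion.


SRM = 1.4922·MCU^0.6859;  EBC = SRM·1.97
SRM = 1.4922·38.6^0.6859 = 18.2838
EBC = 18.2838·1.97

36.0192 EBC


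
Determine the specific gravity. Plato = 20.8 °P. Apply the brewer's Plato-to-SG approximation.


SG = 259/(259 − P)
SG = 259/(259 − 20.8)

1.0873


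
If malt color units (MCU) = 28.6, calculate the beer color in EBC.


SRM = 1.4922·MCU^0.6859;  EBC = SRM·1.97
SRM = 1.4922·28.6^0.6859 = 14.8850
EBC = 14.8850·1.97

29.3234 EBC


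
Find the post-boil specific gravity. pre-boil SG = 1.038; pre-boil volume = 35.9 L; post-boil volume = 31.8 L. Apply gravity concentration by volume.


SG_post = 1 + (SG_pre − 1)·V_pre/V_post
pts_pre = (1.038 − 1)·1000 = 38.0000
pts_post = 38.0000·35.9/31.8 = 42.8994
SG_post = 1 + 42.8994/1000

1.0429


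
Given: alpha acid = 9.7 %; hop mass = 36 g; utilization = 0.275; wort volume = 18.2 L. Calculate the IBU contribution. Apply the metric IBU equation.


IBU = (α/100)·mass·U·1000 / V
IBU = (9.7/100)·36·0.275·1000 / 18.2

52.7637 IBU


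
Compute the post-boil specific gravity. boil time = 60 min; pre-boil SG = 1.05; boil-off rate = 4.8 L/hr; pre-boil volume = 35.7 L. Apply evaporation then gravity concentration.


V_post = V_pre − rate·(t/60);  SG_post = 1 + (SG_pre−1)·V_pre/V_post
V_post = 35.7 − 4.8·(60/60) = 30.9000
SG_post = 1 + (1.05 − 1)·35.7/30.9000

1.0578


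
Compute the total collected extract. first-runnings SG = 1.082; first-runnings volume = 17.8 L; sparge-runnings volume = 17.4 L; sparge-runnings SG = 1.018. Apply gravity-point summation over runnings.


total = Σ (SG_i − 1)·1000·V_i
first = (1.082 − 1)·1000·17.8 = 1459.6000
sparge = (1.018 − 1)·1000·17.4 = 313.2000
total = 1459.6000 + 313.2000

1772.8000 gravity·L


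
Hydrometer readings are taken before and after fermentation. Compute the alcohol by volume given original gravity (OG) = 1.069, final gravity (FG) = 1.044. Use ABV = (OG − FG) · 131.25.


ABV = (1.069 − 1.044) · 131.25

3.2812 % ABV


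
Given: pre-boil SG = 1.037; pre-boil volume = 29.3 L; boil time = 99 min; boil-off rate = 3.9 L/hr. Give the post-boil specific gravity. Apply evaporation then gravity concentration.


V_post = V_pre − rate·(t/60);  SG_post = 1 + (SG_pre−1)·V_pre/V_post
V_post = 29.3 − 3.9·(99/60) = 22.8650
SG_post = 1 + (1.037 − 1)·29.3/22.8650

1.0474


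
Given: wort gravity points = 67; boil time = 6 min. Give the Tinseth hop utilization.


U = 1.65·0.000125^(GP/1000) · (1 − e^(−0.04·t))/4.15
bigness = 1.65·0.000125^(67/1000) = 0.9036
boil_factor = (1 − e^(−0.04·6))/4.15 = 0.0514
U = 0.9036 · 0.0514

0.0465


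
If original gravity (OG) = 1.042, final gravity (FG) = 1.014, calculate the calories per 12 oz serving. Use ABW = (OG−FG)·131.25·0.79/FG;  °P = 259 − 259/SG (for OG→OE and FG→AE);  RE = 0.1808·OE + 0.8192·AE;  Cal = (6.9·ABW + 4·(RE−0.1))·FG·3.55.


ABW = (1.042 − 1.014)·131.25·0.79/1.014 = 2.8632
OE = 259 − 259/1.042 = 10.4395 °P
AE = 259 − 259/1.014 = 3.5759 °P
RE = 0.1808·10.4395 + 0.8192·3.5759 = 4.8169 °P
Cal = (6.9·2.8632 + 4·(4.8169−0.1))·1.014·3.55

139.0325 kcal


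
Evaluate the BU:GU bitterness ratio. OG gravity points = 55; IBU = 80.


BU:GU = IBU / OG_points
BU:GU = 80 / 55

1.4545


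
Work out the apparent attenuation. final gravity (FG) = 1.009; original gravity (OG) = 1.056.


AA = (OG − FG)/(OG − 1) · 100
AA = (1.056 − 1.009)/(1.056 − 1) · 100

83.9286 %


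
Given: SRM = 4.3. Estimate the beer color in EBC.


EBC = SRM · 1.97
EBC = 4.3 · 1.97

8.4710 EBC


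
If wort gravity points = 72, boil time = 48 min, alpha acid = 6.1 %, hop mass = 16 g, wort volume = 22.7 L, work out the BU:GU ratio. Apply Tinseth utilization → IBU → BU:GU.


U = 1.65·0.000125^(GP/1000)·(1−e^(−0.04t))/4.15;  IBU = (α/100)·m·U·1000/V;  BU:GU = IBU/GP
U = 1.65·0.000125^(72/1000)·(1−e^(−0.04·48))/4.15 = 0.1776
IBU = (6.1/100)·16·0.1776·1000/22.7 = 7.6381
BU:GU = 7.6381/72

0.1061


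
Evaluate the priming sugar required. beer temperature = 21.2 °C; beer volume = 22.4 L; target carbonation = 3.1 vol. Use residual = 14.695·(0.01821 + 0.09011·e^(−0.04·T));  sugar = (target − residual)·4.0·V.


residual = 14.695·(0.01821 + 0.09011·e^(−0.04·21.2)) = 0.8347
sugar = (3.1 − 0.8347)·4.0·22.4

202.9711 g


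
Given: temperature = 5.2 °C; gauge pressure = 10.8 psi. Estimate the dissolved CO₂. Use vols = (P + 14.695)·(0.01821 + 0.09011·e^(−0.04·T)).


vols = (10.8 + 14.695)·(0.01821 + 0.09011·e^(−0.04·5.2))

2.3302 volumes


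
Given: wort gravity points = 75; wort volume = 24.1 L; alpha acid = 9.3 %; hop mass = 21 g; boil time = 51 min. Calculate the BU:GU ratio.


U = 1.65·0.000125^(GP/1000)·(1−e^(−0.04t))/4.15;  IBU = (α/100)·m·U·1000/V;  BU:GU = IBU/GP
U = 1.65·0.000125^(75/1000)·(1−e^(−0.04·51))/4.15 = 0.1763
IBU = (9.3/100)·21·0.1763·1000/24.1 = 14.2855
BU:GU = 14.2855/75

0.1905


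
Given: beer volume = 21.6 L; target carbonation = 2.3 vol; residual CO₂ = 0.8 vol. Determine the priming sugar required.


sugar = (target − residual)·4.0·V
sugar = (2.3 − 0.8)·4.0·21.6

129.6000 g


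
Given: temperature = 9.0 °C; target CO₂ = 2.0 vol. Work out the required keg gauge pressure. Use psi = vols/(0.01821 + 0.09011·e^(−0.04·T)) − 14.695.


psi = 2.0/(0.01821 + 0.09011·e^(−0.04·9.0)) − 14.695

9.9727 psi


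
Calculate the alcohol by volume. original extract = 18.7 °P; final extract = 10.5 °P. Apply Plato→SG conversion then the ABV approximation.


SG = 259/(259 − P);  ABV = (OG − FG)·131.25
OG = 259/(259 − 18.7) = 1.0778
FG = 259/(259 − 10.5) = 1.0423
ABV = (1.0778 − 1.0423)·131.25

4.6680 % ABV


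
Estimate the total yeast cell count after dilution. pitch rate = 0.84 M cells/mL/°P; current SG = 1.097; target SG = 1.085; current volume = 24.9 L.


V_w = V·((SG_c−1)/(SG_t−1)−1);  °P = 259 − 259/SG_t;  cells = rate·(V+V_w)·°P
V_w = 24.9·((1.097−1)/(1.085−1)−1) = 3.5153
V_final = 24.9 + 3.5153 = 28.4153
°P = 259 − 259/1.085 = 20.2903
cells = 0.84·28.4153·20.2903

484.3066 billion cells


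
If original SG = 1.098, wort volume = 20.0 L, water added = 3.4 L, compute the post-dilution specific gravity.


SG_new = 1 + (SG_old − 1)·V_old/(V_old + V_water)
pts = (1.098 − 1)·1000·20.0/(20.0 + 3.4) = 83.7607
SG_new = 1 + 83.7607/1000

1.0838


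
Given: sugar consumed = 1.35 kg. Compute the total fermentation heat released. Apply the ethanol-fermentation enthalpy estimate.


Q = m_sugar · 590 kJ/kg
Q = 1.35 · 590

796.5000 kJ


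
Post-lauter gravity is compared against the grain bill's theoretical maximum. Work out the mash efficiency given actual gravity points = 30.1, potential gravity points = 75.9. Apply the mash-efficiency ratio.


efficiency = actual / potential × 100
efficiency = 30.1 / 75.9 × 100

39.6574 %


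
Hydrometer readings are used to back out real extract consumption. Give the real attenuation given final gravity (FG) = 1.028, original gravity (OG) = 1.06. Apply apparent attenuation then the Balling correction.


AA = (OG−FG)/(OG−1)·100;  RA = AA·0.8192
AA = (1.06 − 1.028)/(1.06 − 1)·100 = 53.3333
RA = 53.3333·0.8192

43.6907 %


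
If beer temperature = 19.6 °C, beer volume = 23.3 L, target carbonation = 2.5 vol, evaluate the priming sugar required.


residual = 14.695·(0.01821 + 0.09011·e^(−0.04·T));  sugar = (target − residual)·4.0·V
residual = 14.695·(0.01821 + 0.09011·e^(−0.04·19.6)) = 0.8722
sugar = (2.5 − 0.8722)·4.0·23.3

151.7130 g


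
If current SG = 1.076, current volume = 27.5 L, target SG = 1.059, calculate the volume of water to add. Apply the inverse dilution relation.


V_water = V·((SG_curr − 1)/(SG_target − 1) − 1)
V_water = 27.5·((1.076 − 1)/(1.059 − 1) − 1)

7.9237 L


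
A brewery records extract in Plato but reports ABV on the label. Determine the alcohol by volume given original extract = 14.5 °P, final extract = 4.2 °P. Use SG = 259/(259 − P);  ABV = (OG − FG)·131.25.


OG = 259/(259 − 14.5) = 1.0593
FG = 259/(259 − 4.2) = 1.0165
ABV = (1.0593 − 1.0165)·131.25

5.6203 % ABV


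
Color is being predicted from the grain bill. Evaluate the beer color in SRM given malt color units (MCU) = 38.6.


SRM = 1.4922 · MCU^0.6859
SRM = 1.4922 · 38.6^0.6859

18.2838 SRM


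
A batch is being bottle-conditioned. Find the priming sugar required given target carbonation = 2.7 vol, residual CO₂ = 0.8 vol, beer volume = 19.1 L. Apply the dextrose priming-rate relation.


sugar = (target − residual)·4.0·V
sugar = (2.7 − 0.8)·4.0·19.1

145.1600 g


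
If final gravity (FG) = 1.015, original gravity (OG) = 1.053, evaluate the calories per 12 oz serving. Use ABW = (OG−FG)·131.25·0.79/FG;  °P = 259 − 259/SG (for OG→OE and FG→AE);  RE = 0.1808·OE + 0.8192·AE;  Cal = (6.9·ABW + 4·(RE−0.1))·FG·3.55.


ABW = (1.053 − 1.015)·131.25·0.79/1.015 = 3.8819
OE = 259 − 259/1.053 = 13.0361 °P
AE = 259 − 259/1.015 = 3.8276 °P
RE = 0.1808·13.0361 + 0.8192·3.8276 = 5.4925 °P
Cal = (6.9·3.8819 + 4·(5.4925−0.1))·1.015·3.55

174.2352 kcal


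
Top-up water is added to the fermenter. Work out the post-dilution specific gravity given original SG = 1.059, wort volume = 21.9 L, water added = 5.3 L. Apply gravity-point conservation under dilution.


SG_new = 1 + (SG_old − 1)·V_old/(V_old + V_water)
pts = (1.059 − 1)·1000·21.9/(21.9 + 5.3) = 47.5037
SG_new = 1 + 47.5037/1000

1.0475


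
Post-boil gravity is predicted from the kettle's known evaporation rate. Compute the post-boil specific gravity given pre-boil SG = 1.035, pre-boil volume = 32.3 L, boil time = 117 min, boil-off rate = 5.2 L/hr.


V_post = V_pre − rate·(t/60);  SG_post = 1 + (SG_pre−1)·V_pre/V_post
V_post = 32.3 − 5.2·(117/60) = 22.1600
SG_post = 1 + (1.035 − 1)·32.3/22.1600

1.0510


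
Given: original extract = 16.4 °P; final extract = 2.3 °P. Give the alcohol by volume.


SG = 259/(259 − P);  ABV = (OG − FG)·131.25
OG = 259/(259 − 16.4) = 1.0676
FG = 259/(259 − 2.3) = 1.0090
ABV = (1.0676 − 1.0090)·131.25

7.6966 % ABV


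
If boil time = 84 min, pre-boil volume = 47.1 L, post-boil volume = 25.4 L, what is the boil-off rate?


rate = (V_pre − V_post) / (t_min/60)
rate = (47.1 − 25.4) / (84/60)

15.5000 L/hr


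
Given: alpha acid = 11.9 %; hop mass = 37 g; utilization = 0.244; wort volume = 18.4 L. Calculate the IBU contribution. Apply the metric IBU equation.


IBU = (α/100)·mass·U·1000 / V
IBU = (11.9/100)·37·0.244·1000 / 18.4

58.3876 IBU


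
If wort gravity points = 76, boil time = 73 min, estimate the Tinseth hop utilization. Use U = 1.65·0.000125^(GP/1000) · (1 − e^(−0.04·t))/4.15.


bigness = 1.65·0.000125^(76/1000) = 0.8334
boil_factor = (1 − e^(−0.04·73))/4.15 = 0.2280
U = 0.8334 · 0.2280

0.1900


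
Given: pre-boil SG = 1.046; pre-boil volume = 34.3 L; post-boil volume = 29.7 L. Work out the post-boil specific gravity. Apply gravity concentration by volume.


SG_post = 1 + (SG_pre − 1)·V_pre/V_post
pts_pre = (1.046 − 1)·1000 = 46.0000
pts_post = 46.0000·34.3/29.7 = 53.1246
SG_post = 1 + 53.1246/1000

1.0531


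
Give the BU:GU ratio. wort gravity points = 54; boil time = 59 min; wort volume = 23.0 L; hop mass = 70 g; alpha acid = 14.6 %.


U = 1.65·0.000125^(GP/1000)·(1−e^(−0.04t))/4.15;  IBU = (α/100)·m·U·1000/V;  BU:GU = IBU/GP
U = 1.65·0.000125^(54/1000)·(1−e^(−0.04·59))/4.15 = 0.2216
IBU = (14.6/100)·70·0.2216·1000/23.0 = 98.4734
BU:GU = 98.4734/54

1.8236


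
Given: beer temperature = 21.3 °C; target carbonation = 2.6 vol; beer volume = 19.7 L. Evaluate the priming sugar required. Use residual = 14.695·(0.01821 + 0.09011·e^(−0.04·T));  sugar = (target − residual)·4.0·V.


residual = 14.695·(0.01821 + 0.09011·e^(−0.04·21.3)) = 0.8324
sugar = (2.6 − 0.8324)·4.0·19.7

139.2842 g


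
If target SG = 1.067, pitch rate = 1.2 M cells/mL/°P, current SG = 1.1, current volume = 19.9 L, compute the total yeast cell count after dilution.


V_w = V·((SG_c−1)/(SG_t−1)−1);  °P = 259 − 259/SG_t;  cells = rate·(V+V_w)·°P
V_w = 19.9·((1.1−1)/(1.067−1)−1) = 9.8015
V_final = 19.9 + 9.8015 = 29.7015
°P = 259 − 259/1.067 = 16.2634
cells = 1.2·29.7015·16.2634

579.6551 billion cells


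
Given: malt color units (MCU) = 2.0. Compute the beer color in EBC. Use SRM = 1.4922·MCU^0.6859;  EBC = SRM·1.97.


SRM = 1.4922·2.0^0.6859 = 2.4005
EBC = 2.4005·1.97

4.7290 EBC


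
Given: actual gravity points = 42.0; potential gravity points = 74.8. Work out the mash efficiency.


efficiency = actual / potential × 100
efficiency = 42.0 / 74.8 × 100

56.1497 %


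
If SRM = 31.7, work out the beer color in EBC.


EBC = SRM · 1.97
EBC = 31.7 · 1.97

62.4490 EBC


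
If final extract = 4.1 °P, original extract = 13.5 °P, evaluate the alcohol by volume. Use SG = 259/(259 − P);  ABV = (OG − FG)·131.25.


OG = 259/(259 − 13.5) = 1.0550
FG = 259/(259 − 4.1) = 1.0161
ABV = (1.0550 − 1.0161)·131.25

5.1063 % ABV


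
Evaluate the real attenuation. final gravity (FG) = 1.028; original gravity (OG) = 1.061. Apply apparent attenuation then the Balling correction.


AA = (OG−FG)/(OG−1)·100;  RA = AA·0.8192
AA = (1.061 − 1.028)/(1.061 − 1)·100 = 54.0984
RA = 54.0984·0.8192

44.3174 %


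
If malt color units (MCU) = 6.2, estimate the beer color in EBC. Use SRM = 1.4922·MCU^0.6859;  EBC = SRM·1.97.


SRM = 1.4922·6.2^0.6859 = 5.2159
EBC = 5.2159·1.97

10.2753 EBC


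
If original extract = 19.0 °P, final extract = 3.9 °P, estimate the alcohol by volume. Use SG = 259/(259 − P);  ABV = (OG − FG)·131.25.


OG = 259/(259 − 19.0) = 1.0792
FG = 259/(259 − 3.9) = 1.0153
ABV = (1.0792 − 1.0153)·131.25

8.3841 % ABV


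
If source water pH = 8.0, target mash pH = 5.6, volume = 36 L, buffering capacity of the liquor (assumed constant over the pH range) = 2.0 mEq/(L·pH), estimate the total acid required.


acid = buffering capacity · (pH_source − pH_target) · V
acid = 2.0 · (8.0 − 5.6) · 36

172.8000 mEq


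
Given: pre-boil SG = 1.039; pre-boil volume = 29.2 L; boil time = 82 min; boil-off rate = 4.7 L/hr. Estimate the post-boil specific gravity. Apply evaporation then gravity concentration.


V_post = V_pre − rate·(t/60);  SG_post = 1 + (SG_pre−1)·V_pre/V_post
V_post = 29.2 − 4.7·(82/60) = 22.7767
SG_post = 1 + (1.039 − 1)·29.2/22.7767

1.0500


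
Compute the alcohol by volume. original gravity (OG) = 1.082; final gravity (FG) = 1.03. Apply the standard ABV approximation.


ABV = (OG − FG) · 131.25
ABV = (1.082 − 1.03) · 131.25

6.8250 % ABV


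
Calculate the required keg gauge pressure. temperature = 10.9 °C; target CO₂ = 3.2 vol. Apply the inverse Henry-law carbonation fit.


psi = vols/(0.01821 + 0.09011·e^(−0.04·T)) − 14.695
psi = 3.2/(0.01821 + 0.09011·e^(−0.04·10.9)) − 14.695

27.1478 psi


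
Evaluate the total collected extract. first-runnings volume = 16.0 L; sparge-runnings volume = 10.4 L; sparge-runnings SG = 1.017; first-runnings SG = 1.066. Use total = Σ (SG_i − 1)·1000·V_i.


first = (1.066 − 1)·1000·16.0 = 1056.0000
sparge = (1.017 − 1)·1000·10.4 = 176.8000
total = 1056.0000 + 176.8000

1232.8000 gravity·L


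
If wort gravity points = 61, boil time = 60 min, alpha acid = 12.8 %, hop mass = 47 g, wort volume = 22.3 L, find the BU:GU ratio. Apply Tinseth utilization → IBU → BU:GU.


U = 1.65·0.000125^(GP/1000)·(1−e^(−0.04t))/4.15;  IBU = (α/100)·m·U·1000/V;  BU:GU = IBU/GP
U = 1.65·0.000125^(61/1000)·(1−e^(−0.04·60))/4.15 = 0.2090
IBU = (12.8/100)·47·0.2090·1000/22.3 = 56.3701
BU:GU = 56.3701/61

0.9241


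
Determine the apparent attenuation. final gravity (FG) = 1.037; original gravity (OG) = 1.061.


AA = (OG − FG)/(OG − 1) · 100
AA = (1.061 − 1.037)/(1.061 − 1) · 100

39.3443 %


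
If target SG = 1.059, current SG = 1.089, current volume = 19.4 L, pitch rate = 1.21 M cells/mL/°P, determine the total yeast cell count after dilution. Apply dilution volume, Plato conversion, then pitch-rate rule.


V_w = V·((SG_c−1)/(SG_t−1)−1);  °P = 259 − 259/SG_t;  cells = rate·(V+V_w)·°P
V_w = 19.4·((1.089−1)/(1.059−1)−1) = 9.8644
V_final = 19.4 + 9.8644 = 29.2644
°P = 259 − 259/1.059 = 14.4297
cells = 1.21·29.2644·14.4297

510.9529 billion cells


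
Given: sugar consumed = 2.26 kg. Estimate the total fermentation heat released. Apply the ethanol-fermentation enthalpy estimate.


Q = m_sugar · 590 kJ/kg
Q = 2.26 · 590

1333.4000 kJ


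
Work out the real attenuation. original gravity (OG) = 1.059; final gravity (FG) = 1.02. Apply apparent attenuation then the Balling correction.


AA = (OG−FG)/(OG−1)·100;  RA = AA·0.8192
AA = (1.059 − 1.02)/(1.059 − 1)·100 = 66.1017
RA = 66.1017·0.8192

54.1505 %


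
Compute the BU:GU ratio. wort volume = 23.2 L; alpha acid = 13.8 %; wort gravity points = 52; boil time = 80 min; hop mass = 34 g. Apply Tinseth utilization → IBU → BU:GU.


U = 1.65·0.000125^(GP/1000)·(1−e^(−0.04t))/4.15;  IBU = (α/100)·m·U·1000/V;  BU:GU = IBU/GP
U = 1.65·0.000125^(52/1000)·(1−e^(−0.04·80))/4.15 = 0.2390
IBU = (13.8/100)·34·0.2390·1000/23.2 = 48.3361
BU:GU = 48.3361/52

0.9295


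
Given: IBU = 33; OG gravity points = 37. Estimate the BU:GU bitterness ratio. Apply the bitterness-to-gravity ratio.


BU:GU = IBU / OG_points
BU:GU = 33 / 37

0.8919


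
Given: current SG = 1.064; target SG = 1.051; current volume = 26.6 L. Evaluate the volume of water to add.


V_water = V·((SG_curr − 1)/(SG_target − 1) − 1)
V_water = 26.6·((1.064 − 1)/(1.051 − 1) − 1)

6.7804 L


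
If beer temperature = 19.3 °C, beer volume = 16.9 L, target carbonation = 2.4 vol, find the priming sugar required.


residual = 14.695·(0.01821 + 0.09011·e^(−0.04·T));  sugar = (target − residual)·4.0·V
residual = 14.695·(0.01821 + 0.09011·e^(−0.04·19.3)) = 0.8795
sugar = (2.4 − 0.8795)·4.0·16.9

102.7873 g


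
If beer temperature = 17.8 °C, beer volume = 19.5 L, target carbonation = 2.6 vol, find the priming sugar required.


residual = 14.695·(0.01821 + 0.09011·e^(−0.04·T));  sugar = (target − residual)·4.0·V
residual = 14.695·(0.01821 + 0.09011·e^(−0.04·17.8)) = 0.9173
sugar = (2.6 − 0.9173)·4.0·19.5

131.2495 g


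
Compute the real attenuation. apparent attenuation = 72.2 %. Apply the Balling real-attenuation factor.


RA = AA · 0.8192
RA = 72.2 · 0.8192

59.1462 %


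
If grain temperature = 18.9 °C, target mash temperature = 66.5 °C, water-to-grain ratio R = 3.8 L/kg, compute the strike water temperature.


T_strike = (0.41/R)·(T_mash − T_grain) + T_mash
T_strike = (0.41/3.8)·(66.5 − 18.9) + 66.5

71.6358 °C


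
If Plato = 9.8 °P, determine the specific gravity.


SG = 259/(259 − P)
SG = 259/(259 − 9.8)

1.0393


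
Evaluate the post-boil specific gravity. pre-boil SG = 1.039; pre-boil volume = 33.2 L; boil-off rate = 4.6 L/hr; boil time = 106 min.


V_post = V_pre − rate·(t/60);  SG_post = 1 + (SG_pre−1)·V_pre/V_post
V_post = 33.2 − 4.6·(106/60) = 25.0733
SG_post = 1 + (1.039 − 1)·33.2/25.0733

1.0516


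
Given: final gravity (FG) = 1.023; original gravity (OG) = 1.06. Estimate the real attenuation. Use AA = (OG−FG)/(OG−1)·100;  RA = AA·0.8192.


AA = (1.06 − 1.023)/(1.06 − 1)·100 = 61.6667
RA = 61.6667·0.8192

50.5173 %


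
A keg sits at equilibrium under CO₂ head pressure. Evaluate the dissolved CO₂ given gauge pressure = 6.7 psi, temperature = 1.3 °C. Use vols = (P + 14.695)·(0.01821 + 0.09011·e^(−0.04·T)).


vols = (6.7 + 14.695)·(0.01821 + 0.09011·e^(−0.04·1.3))

2.2198 volumes


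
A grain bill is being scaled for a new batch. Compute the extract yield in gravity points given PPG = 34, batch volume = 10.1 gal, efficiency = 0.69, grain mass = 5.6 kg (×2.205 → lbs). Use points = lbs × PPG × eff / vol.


lbs = 5.6 × 2.205 = 12.3480
points = 12.3480 × 34 × 0.69 / 10.1

28.6816 points


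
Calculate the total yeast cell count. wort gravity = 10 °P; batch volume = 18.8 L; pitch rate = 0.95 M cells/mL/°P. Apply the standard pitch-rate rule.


cells (billions) = rate · V_L · °P
cells = 0.95 · 18.8 · 10

178.6000 billion cells


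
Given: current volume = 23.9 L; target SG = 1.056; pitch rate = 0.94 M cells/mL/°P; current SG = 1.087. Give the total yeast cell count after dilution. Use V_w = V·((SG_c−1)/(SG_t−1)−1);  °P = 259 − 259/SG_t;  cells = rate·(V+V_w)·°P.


V_w = 23.9·((1.087−1)/(1.056−1)−1) = 13.2304
V_final = 23.9 + 13.2304 = 37.1304
°P = 259 − 259/1.056 = 13.7348
cells = 0.94·37.1304·13.7348

479.3810 billion cells


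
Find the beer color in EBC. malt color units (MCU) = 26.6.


SRM = 1.4922·MCU^0.6859;  EBC = SRM·1.97
SRM = 1.4922·26.6^0.6859 = 14.1629
EBC = 14.1629·1.97

27.9010 EBC


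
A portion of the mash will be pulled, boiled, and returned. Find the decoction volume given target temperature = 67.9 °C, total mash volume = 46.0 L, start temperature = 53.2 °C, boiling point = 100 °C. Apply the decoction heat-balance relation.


V_dec = V_total·(T_target − T_start)/(T_boil − T_start)
V_dec = 46.0·(67.9 − 53.2)/(100 − 53.2)

14.4487 L


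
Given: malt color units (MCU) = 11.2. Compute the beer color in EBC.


SRM = 1.4922·MCU^0.6859;  EBC = SRM·1.97
SRM = 1.4922·11.2^0.6859 = 7.8250
EBC = 7.8250·1.97

15.4153 EBC


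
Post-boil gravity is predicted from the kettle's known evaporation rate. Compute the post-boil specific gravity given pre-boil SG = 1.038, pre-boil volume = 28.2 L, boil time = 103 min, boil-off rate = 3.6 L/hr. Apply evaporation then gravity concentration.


V_post = V_pre − rate·(t/60);  SG_post = 1 + (SG_pre−1)·V_pre/V_post
V_post = 28.2 − 3.6·(103/60) = 22.0200
SG_post = 1 + (1.038 − 1)·28.2/22.0200

1.0487


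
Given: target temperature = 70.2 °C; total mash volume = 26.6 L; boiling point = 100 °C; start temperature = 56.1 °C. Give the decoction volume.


V_dec = V_total·(T_target − T_start)/(T_boil − T_start)
V_dec = 26.6·(70.2 − 56.1)/(100 − 56.1)

8.5435 L


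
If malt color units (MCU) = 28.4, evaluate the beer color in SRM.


SRM = 1.4922 · MCU^0.6859
SRM = 1.4922 · 28.4^0.6859

14.8135 SRM


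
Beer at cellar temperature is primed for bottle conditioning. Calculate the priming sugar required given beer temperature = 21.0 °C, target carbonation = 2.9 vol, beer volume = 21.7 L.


residual = 14.695·(0.01821 + 0.09011·e^(−0.04·T));  sugar = (target − residual)·4.0·V
residual = 14.695·(0.01821 + 0.09011·e^(−0.04·21.0)) = 0.8393
sugar = (2.9 − 0.8393)·4.0·21.7

178.8729 g


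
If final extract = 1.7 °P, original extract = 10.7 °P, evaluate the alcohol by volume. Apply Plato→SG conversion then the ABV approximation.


SG = 259/(259 − P);  ABV = (OG − FG)·131.25
OG = 259/(259 − 10.7) = 1.0431
FG = 259/(259 − 1.7) = 1.0066
ABV = (1.0431 − 1.0066)·131.25

4.7888 % ABV


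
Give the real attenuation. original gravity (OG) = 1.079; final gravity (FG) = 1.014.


AA = (OG−FG)/(OG−1)·100;  RA = AA·0.8192
AA = (1.079 − 1.014)/(1.079 − 1)·100 = 82.2785
RA = 82.2785·0.8192

67.4025 %


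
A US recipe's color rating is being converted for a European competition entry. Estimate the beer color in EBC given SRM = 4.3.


EBC = SRM · 1.97
EBC = 4.3 · 1.97

8.4710 EBC


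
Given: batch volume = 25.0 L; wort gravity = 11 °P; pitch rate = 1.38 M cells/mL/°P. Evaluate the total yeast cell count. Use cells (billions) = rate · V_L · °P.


cells = 1.38 · 25.0 · 11

379.5000 billion cells


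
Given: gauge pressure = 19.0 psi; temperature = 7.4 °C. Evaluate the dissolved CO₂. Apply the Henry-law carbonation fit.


vols = (P + 14.695)·(0.01821 + 0.09011·e^(−0.04·T))
vols = (19.0 + 14.695)·(0.01821 + 0.09011·e^(−0.04·7.4))

2.8719 volumes


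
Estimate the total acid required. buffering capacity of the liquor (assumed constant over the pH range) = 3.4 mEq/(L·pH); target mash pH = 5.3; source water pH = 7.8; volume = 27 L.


acid = buffering capacity · (pH_source − pH_target) · V
acid = 3.4 · (7.8 − 5.3) · 27

229.5000 mEq


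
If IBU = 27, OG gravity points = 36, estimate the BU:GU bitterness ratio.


BU:GU = IBU / OG_points
BU:GU = 27 / 36

0.7500


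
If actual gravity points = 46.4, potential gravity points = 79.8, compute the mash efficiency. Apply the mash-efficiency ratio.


efficiency = actual / potential × 100
efficiency = 46.4 / 79.8 × 100

58.1454 %


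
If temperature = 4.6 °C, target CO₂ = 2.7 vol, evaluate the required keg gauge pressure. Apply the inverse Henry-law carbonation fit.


psi = vols/(0.01821 + 0.09011·e^(−0.04·T)) − 14.695
psi = 2.7/(0.01821 + 0.09011·e^(−0.04·4.6)) − 14.695

14.2825 psi


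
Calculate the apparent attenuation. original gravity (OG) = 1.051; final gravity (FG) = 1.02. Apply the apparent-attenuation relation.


AA = (OG − FG)/(OG − 1) · 100
AA = (1.051 − 1.02)/(1.051 − 1) · 100

60.7843 %


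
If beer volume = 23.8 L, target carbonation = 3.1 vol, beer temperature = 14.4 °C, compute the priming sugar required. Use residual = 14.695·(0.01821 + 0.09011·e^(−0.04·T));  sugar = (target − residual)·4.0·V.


residual = 14.695·(0.01821 + 0.09011·e^(−0.04·14.4)) = 1.0120
sugar = (3.1 − 1.0120)·4.0·23.8

198.7808 g


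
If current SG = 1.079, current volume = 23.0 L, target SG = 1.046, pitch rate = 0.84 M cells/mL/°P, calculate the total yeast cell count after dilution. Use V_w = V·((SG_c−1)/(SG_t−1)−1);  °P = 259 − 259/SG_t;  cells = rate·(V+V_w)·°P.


V_w = 23.0·((1.079−1)/(1.046−1)−1) = 16.5000
V_final = 23.0 + 16.5000 = 39.5000
°P = 259 − 259/1.046 = 11.3901
cells = 0.84·39.5000·11.3901

377.9221 billion cells


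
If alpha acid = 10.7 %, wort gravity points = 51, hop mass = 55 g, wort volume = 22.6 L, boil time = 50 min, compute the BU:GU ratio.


U = 1.65·0.000125^(GP/1000)·(1−e^(−0.04t))/4.15;  IBU = (α/100)·m·U·1000/V;  BU:GU = IBU/GP
U = 1.65·0.000125^(51/1000)·(1−e^(−0.04·50))/4.15 = 0.2174
IBU = (10.7/100)·55·0.2174·1000/22.6 = 56.6062
BU:GU = 56.6062/51

1.1099


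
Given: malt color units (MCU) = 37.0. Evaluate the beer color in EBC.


SRM = 1.4922·MCU^0.6859;  EBC = SRM·1.97
SRM = 1.4922·37.0^0.6859 = 17.7606
EBC = 17.7606·1.97

34.9883 EBC


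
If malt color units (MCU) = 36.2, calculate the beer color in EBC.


SRM = 1.4922·MCU^0.6859;  EBC = SRM·1.97
SRM = 1.4922·36.2^0.6859 = 17.4963
EBC = 17.4963·1.97

34.4676 EBC


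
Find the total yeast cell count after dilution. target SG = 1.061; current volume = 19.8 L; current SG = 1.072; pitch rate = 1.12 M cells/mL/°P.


V_w = V·((SG_c−1)/(SG_t−1)−1);  °P = 259 − 259/SG_t;  cells = rate·(V+V_w)·°P
V_w = 19.8·((1.072−1)/(1.061−1)−1) = 3.5705
V_final = 19.8 + 3.5705 = 23.3705
°P = 259 − 259/1.061 = 14.8907
cells = 1.12·23.3705·14.8907

389.7625 billion cells


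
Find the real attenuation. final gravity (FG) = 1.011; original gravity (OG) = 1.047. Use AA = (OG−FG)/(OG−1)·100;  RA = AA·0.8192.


AA = (1.047 − 1.011)/(1.047 − 1)·100 = 76.5957
RA = 76.5957·0.8192

62.7472 %


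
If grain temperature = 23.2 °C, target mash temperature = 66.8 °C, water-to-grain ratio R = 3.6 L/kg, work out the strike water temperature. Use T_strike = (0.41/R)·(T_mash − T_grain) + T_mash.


T_strike = (0.41/3.6)·(66.8 − 23.2) + 66.8

71.7656 °C


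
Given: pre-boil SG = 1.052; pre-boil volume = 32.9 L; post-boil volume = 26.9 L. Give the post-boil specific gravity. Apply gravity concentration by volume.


SG_post = 1 + (SG_pre − 1)·V_pre/V_post
pts_pre = (1.052 − 1)·1000 = 52.0000
pts_post = 52.0000·32.9/26.9 = 63.5985
SG_post = 1 + 63.5985/1000

1.0636


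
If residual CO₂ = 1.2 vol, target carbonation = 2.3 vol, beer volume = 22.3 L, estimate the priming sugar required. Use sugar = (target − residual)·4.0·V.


sugar = (2.3 − 1.2)·4.0·22.3

98.1200 g


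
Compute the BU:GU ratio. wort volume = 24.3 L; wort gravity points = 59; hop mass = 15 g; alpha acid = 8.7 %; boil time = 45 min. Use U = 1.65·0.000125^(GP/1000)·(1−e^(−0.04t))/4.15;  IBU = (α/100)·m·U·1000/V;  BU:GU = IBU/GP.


U = 1.65·0.000125^(59/1000)·(1−e^(−0.04·45))/4.15 = 0.1953
IBU = (8.7/100)·15·0.1953·1000/24.3 = 10.4879
BU:GU = 10.4879/59

0.1778


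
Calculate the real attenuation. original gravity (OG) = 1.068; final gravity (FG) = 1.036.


AA = (OG−FG)/(OG−1)·100;  RA = AA·0.8192
AA = (1.068 − 1.036)/(1.068 − 1)·100 = 47.0588
RA = 47.0588·0.8192

38.5506 %


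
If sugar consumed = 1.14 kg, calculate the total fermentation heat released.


Q = m_sugar · 590 kJ/kg
Q = 1.14 · 590

672.6000 kJ


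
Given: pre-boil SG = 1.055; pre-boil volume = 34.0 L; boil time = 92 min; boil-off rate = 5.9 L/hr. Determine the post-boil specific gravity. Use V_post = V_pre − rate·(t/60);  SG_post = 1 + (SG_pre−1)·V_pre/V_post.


V_post = 34.0 − 5.9·(92/60) = 24.9533
SG_post = 1 + (1.055 − 1)·34.0/24.9533

1.0749


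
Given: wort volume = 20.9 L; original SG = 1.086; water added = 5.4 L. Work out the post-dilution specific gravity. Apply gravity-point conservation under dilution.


SG_new = 1 + (SG_old − 1)·V_old/(V_old + V_water)
pts = (1.086 − 1)·1000·20.9/(20.9 + 5.4) = 68.3422
SG_new = 1 + 68.3422/1000

1.0683


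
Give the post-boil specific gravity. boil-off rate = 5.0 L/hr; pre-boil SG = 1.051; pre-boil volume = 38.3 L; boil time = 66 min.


V_post = V_pre − rate·(t/60);  SG_post = 1 + (SG_pre−1)·V_pre/V_post
V_post = 38.3 − 5.0·(66/60) = 32.8000
SG_post = 1 + (1.051 − 1)·38.3/32.8000

1.0596


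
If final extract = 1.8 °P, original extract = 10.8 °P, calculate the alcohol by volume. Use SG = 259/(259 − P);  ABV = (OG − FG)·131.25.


OG = 259/(259 − 10.8) = 1.0435
FG = 259/(259 − 1.8) = 1.0070
ABV = (1.0435 − 1.0070)·131.25

4.7926 % ABV


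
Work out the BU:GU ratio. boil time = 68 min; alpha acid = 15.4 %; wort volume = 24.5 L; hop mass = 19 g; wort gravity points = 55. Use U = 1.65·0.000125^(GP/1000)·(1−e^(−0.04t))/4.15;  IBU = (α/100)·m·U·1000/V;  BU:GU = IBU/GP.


U = 1.65·0.000125^(55/1000)·(1−e^(−0.04·68))/4.15 = 0.2266
IBU = (15.4/100)·19·0.2266·1000/24.5 = 27.0570
BU:GU = 27.0570/55

0.4919


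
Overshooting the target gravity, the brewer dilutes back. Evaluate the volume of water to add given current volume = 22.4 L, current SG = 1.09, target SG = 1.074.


V_water = V·((SG_curr − 1)/(SG_target − 1) − 1)
V_water = 22.4·((1.09 − 1)/(1.074 − 1) − 1)

4.8432 L


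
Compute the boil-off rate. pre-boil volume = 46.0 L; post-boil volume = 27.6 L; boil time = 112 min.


rate = (V_pre − V_post) / (t_min/60)
rate = (46.0 − 27.6) / (112/60)

9.8571 L/hr


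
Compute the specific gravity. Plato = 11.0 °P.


SG = 259/(259 − P)
SG = 259/(259 − 11.0)

1.0444


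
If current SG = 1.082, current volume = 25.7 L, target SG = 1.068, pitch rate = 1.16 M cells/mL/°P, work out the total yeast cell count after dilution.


V_w = V·((SG_c−1)/(SG_t−1)−1);  °P = 259 − 259/SG_t;  cells = rate·(V+V_w)·°P
V_w = 25.7·((1.082−1)/(1.068−1)−1) = 5.2912
V_final = 25.7 + 5.2912 = 30.9912
°P = 259 − 259/1.068 = 16.4906
cells = 1.16·30.9912·16.4906

592.8345 billion cells


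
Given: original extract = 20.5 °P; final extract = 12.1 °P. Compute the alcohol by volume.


SG = 259/(259 − P);  ABV = (OG − FG)·131.25
OG = 259/(259 − 20.5) = 1.0860
FG = 259/(259 − 12.1) = 1.0490
ABV = (1.0860 − 1.0490)·131.25

4.8492 % ABV


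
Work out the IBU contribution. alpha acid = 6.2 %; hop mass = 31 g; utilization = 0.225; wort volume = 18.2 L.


IBU = (α/100)·mass·U·1000 / V
IBU = (6.2/100)·31·0.225·1000 / 18.2

23.7610 IBU


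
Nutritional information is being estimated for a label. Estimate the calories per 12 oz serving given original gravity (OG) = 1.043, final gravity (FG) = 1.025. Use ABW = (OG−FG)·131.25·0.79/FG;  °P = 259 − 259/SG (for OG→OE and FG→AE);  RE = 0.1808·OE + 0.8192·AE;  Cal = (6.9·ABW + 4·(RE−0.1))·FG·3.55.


ABW = (1.043 − 1.025)·131.25·0.79/1.025 = 1.8209
OE = 259 − 259/1.043 = 10.6779 °P
AE = 259 − 259/1.025 = 6.3171 °P
RE = 0.1808·10.6779 + 0.8192·6.3171 = 7.1055 °P
Cal = (6.9·1.8209 + 4·(7.1055−0.1))·1.025·3.55

147.6819 kcal


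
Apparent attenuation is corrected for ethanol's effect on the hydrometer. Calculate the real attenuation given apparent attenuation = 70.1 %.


RA = AA · 0.8192
RA = 70.1 · 0.8192

57.4259 %


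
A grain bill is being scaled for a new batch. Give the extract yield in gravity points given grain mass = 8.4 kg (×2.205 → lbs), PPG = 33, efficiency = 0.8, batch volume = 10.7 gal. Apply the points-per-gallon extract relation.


points = lbs × PPG × eff / vol
lbs = 8.4 × 2.205 = 18.5220
points = 18.5220 × 33 × 0.8 / 10.7

45.6991 points
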